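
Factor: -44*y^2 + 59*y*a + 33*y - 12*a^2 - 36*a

Group: -11*y*(4*y - a - 3) + 12*a*(4*y - a - 3); both groups contain (4*y - a - 3).

-(11*y - 12*a)*(4*y - a - 3)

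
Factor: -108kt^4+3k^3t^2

Every term has a factor of 3kt^2. Then k^2-36t^2 = (k)² − (6t)².

3kt^2(k+6t)(k-6t)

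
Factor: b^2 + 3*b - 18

(b + 6)*(b - 3)

Two integers with product -18 and sum 3 are 6 and -3.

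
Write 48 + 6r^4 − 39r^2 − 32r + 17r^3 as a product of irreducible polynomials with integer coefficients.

Among the possible rational roots, r = −4 is a root, so (r + 4) is a factor; dividing leaves 6r^3 − 7r^2 − 11r + 12.
Then r = 3/2 is a root, so (2r − 3) divides it; the quotient is 3r^2 + r − 4.
The remaining quadratic factors as (r − 1)(3r + 4).

(2r − 3)(3r + 4)(r + 4)(r − 1)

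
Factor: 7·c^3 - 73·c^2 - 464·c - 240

Among the possible rational roots, c = 15 is a root, giving the factor (c - 15) and quotient 7·c^2 + 32·c + 16.
The remaining quadratic factors as (7·c + 4)(c + 4).

(7·c + 4)·(c + 4)·(c - 15)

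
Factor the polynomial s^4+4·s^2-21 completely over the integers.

Substitute u = s^2 to get a quadratic in u, then factor.
s^2+7 is irreducible over ℤ (always positive, so no real roots).
s^2-3 is irreducible over ℤ (3 is not a perfect square).

(s^2+7)·(s^2-3)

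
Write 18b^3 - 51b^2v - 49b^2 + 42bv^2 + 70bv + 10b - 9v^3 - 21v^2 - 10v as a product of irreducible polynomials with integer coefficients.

(2b - 3v - 5)(9b - 3v - 2)(b - v)

Group: 2b(9b^2 - 12bv - 2b + 3v^2 + 2v) + (-3v - 5)(9b^2 - 12bv - 2b + 3v^2 + 2v); both groups contain (9b^2 - 12bv - 2b + 3v^2 + 2v), so (2b - 3v - 5) is a factor with cofactor 9b^2 - 12bv - 2b + 3v^2 + 2v.
The cofactor groups again: 9b^2 - 12bv - 2b + 3v^2 + 2v = 9b(b - v) + (-3v - 2)(b - v); both groups contain (b - v), giving (9b - 3v - 2)(b - v).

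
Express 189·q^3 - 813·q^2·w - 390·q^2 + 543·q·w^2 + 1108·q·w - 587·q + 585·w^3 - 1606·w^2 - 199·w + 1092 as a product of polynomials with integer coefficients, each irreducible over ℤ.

(3·q - 9·w - 7)·(7·q - 13·w + 12)·(9·q + 5·w - 13)

Group: 9·q·(21·q^2 - 102·q·w - 13·q + 117·w^2 - 17·w - 84) + (5·w - 13)·(21·q^2 - 102·q·w - 13·q + 117·w^2 - 17·w - 84); both groups contain (21·q^2 - 102·q·w - 13·q + 117·w^2 - 17·w - 84), so (9·q + 5·w - 13) is a factor with cofactor 21·q^2 - 102·q·w - 13·q + 117·w^2 - 17·w - 84.
The cofactor groups again: 21·q^2 - 102·q·w - 13·q + 117·w^2 - 17·w - 84 = 3·q·(7·q - 13·w + 12) + (-9·w - 7)·(7·q - 13·w + 12); both groups contain (7·q - 13·w + 12), giving (3·q - 9·w - 7)·(7·q - 13·w + 12).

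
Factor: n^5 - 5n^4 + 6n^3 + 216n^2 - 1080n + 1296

(n + 6)(n - 2)(n - 3)(n^2 - 6n + 36)

By the rational root theorem, n = 3 is a root, giving the factor (n - 3) and quotient n^4 - 2n^3 + 216n - 432.
Then n = 2 is a root, so (n - 2) divides it; the quotient is n^3 + 216.
Then n = -6 is a root, so (n + 6) is a factor; dividing leaves n^2 - 6n + 36.
The quadratic n^2 - 6n + 36 has discriminant -108 < 0 and is irreducible over ℤ.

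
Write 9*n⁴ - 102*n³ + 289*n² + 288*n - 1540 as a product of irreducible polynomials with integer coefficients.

Among the possible rational roots, n = 5 is a root, giving the factor (n - 5) and quotient 9*n³ - 57*n² + 4*n + 308.
Then n = 11/3 is a root, so (3*n - 11) divides it; the quotient is 3*n² - 8*n - 28.
The remaining quadratic factors as (n + 2)(3*n - 14).

(3*n - 11)*(3*n - 14)*(n + 2)*(n - 5)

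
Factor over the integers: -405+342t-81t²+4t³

By the rational root theorem, t = 3 is a root, so (t-3) is a factor; dividing leaves 4t²-69t+135.
The remaining quadratic factors as (4t-9)(t-15).

(4t-9)(t-15)(t-3)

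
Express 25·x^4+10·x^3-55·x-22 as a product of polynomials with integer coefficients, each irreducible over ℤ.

(5·x+2)·(5·x^3-11)

Group as (25·x^4-55·x) + (10·x^3-22) = 5·x·(5·x^3-11) + 2·(5·x^3-11).
Both groups share the factor (5·x^3-11).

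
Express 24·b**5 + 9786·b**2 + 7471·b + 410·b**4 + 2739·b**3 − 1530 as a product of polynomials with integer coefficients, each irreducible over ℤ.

(4·b + 5)·(6·b − 1)·(b + 9)·(b**2 + 7·b + 34)

Among the possible rational roots, b = −9 is a root, so (b + 9) divides it; the quotient is 24·b**4 + 194·b**3 + 993·b**2 + 849·b − 170.
Then b = −5/4 is a root, so (4·b + 5) divides it; the quotient is 6·b**3 + 41·b**2 + 197·b − 34.
Then b = 1/6 is a root, so (6·b − 1) is a factor; dividing leaves b**2 + 7·b + 34.
The quadratic b**2 + 7·b + 34 has discriminant −87 < 0 and is irreducible over ℤ.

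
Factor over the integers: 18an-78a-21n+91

(3n-13)(6a-7)

Group as (18an-78a) + (-21n+91) = 6a(3n-13) - 7(3n-13).
Both groups share the factor (3n-13).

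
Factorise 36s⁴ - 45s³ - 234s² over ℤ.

9s²(4s - 13)(s + 2)

Pull out the common factor 9s², then factor the remaining trinomial.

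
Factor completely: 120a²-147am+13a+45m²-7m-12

(15a-9m-4)(8a-5m+3)

Group: 15a(8a-5m+3) + (-9m-4)(8a-5m+3); both groups contain (8a-5m+3).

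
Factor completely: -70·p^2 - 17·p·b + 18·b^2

-(5·p - 2·b)·(14·p + 9·b)

Group: -14·p·(5·p - 2·b) - 9·b·(5·p - 2·b); both groups contain (5·p - 2·b).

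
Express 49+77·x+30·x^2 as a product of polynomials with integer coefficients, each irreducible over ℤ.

(5·x+7)·(6·x+7)

Need a pair with product 30·49 = 1470 and sum 77: that's 35 and 42.
Split the middle term: 30·x^2+35·x + 42·x+49 = 5·x·(6·x+7) + 7·(6·x+7).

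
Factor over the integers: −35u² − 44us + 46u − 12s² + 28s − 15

Group: −5u(7u + 6s − 5) + (−2s + 3)(7u + 6s − 5); both groups contain (7u + 6s − 5).

−(5u + 2s − 3)(7u + 6s − 5)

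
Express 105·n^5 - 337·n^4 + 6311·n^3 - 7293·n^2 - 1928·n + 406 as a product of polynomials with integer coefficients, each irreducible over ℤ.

Testing divisors of the constant over divisors of the leading coefficient, n = 7/5 is a root, so (5·n - 7) is a factor; dividing leaves 21·n^4 - 38·n^3 + 1209·n^2 + 234·n - 58.
Then n = -1/3 is a root, giving the factor (3·n + 1) and quotient 7·n^3 - 15·n^2 + 408·n - 58.
Continuing, n = 1/7 is a root, so (7·n - 1) divides it; the quotient is n^2 - 2·n + 58.
The quadratic n^2 - 2·n + 58 has discriminant -228 < 0 and is irreducible over ℤ.

(3·n + 1)·(5·n - 7)·(7·n - 1)·(n^2 - 2·n + 58)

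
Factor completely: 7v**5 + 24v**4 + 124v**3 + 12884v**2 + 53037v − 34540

(7v − 4)(v + 11)(v + 5)(v**2 − 12v + 157)

By the rational root theorem, v = −11 is a root, so (v + 11) divides it; the quotient is 7v**4 − 53v**3 + 707v**2 + 5107v − 3140.
Next, v = −5 is a root, giving the factor (v + 5) and quotient 7v**3 − 88v**2 + 1147v − 628.
Continuing, v = 4/7 is a root, so (7v − 4) is a factor; dividing leaves v**2 − 12v + 157.
The quadratic v**2 − 12v + 157 has discriminant −484 < 0 and is irreducible over ℤ.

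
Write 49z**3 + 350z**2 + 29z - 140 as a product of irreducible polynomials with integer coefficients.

Among the possible rational roots, z = -5/7 is a root, giving the factor (7z + 5) and quotient 7z**2 + 45z - 28.
The remaining quadratic factors as (z + 7)(7z - 4).

(7z + 5)(7z - 4)(z + 7)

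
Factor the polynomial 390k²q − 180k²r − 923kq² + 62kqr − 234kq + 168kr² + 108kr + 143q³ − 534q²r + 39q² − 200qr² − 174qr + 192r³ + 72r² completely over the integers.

Group: 6k(65kq − 30kr − 143q² − 38qr − 39q + 48r² + 18r) + (−q + 4r)(65kq − 30kr − 143q² − 38qr − 39q + 48r² + 18r); both groups contain (65kq − 30kr − 143q² − 38qr − 39q + 48r² + 18r), so (6k − q + 4r) is a factor with cofactor 65kq − 30kr − 143q² − 38qr − 39q + 48r² + 18r.
The cofactor groups again: 65kq − 30kr − 143q² − 38qr − 39q + 48r² + 18r = 13q(5k − 11q − 8r − 3) − 6r(5k − 11q − 8r − 3); both groups contain (5k − 11q − 8r − 3), giving (13q − 6r)(5k − 11q − 8r − 3).

(13q − 6r)(5k − 11q − 8r − 3)(6k − q + 4r)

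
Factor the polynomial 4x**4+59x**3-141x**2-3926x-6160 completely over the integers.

By the rational root theorem, x = 8 is a root, so (x-8) is a factor; dividing leaves 4x**3+91x**2+587x+770.
Next, x = -7/4 is a root, so (4x+7) is a factor; dividing leaves x**2+21x+110.
The remaining quadratic factors as (x+10)(x+11).

(4x+7)(x+10)(x+11)(x-8)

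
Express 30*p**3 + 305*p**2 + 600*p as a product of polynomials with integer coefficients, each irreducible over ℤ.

Pull out the common factor 5*p, then factor the remaining trinomial.

5*p*(2*p + 15)*(3*p + 8)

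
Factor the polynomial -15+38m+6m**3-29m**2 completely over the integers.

(6m-5)(m-1)(m-3)

By the rational root theorem, m = 1 is a root, giving the factor (m-1) and quotient 6m**2-23m+15.
The remaining quadratic factors as (6m-5)(m-3).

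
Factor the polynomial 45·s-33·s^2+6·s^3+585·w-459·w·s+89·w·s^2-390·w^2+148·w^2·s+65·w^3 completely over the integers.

Group: 5·w·(13·w^2+14·w·s-39·w+s^2-3·s) + (6·s-15)·(13·w^2+14·w·s-39·w+s^2-3·s); both groups contain (13·w^2+14·w·s-39·w+s^2-3·s), so (5·w+6·s-15) is a factor with cofactor 13·w^2+14·w·s-39·w+s^2-3·s.
The cofactor groups again: 13·w^2+14·w·s-39·w+s^2-3·s = w·(13·w+s) + (s-3)·(13·w+s); both groups contain (13·w+s), giving (w+s-3)·(13·w+s).

(5·w+6·s-15)·(13·w+s)·(w+s-3)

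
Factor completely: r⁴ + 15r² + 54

Substitute u = r² to get a quadratic in u, then factor.
r² + 6 is irreducible over ℤ (always positive, so no real roots).
r² + 9 is irreducible over ℤ (sum of squares).

(r² + 6)(r² + 9)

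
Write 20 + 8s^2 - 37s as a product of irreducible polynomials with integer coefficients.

(8s - 5)(s - 4)

Need a pair with product 8·20 = 160 and sum -37: that's -5 and -32.
Split the middle term: 8s^2 - 5s - 32s + 20 = s(8s - 5) - 4(8s - 5).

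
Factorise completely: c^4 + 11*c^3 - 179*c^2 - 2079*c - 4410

Trying the rational-root candidates, c = -15 is a root, so (c + 15) divides it; the quotient is c^3 - 4*c^2 - 119*c - 294.
Then c = -3 is a root, so (c + 3) is a factor; dividing leaves c^2 - 7*c - 98.
The remaining quadratic factors as (c + 7)(c - 14).

(c + 15)*(c + 3)*(c + 7)*(c - 14)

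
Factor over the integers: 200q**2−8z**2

Pull out the common factor 8; 25q**2−z**2 is a difference of squares.

8(5q+z)(5q−z)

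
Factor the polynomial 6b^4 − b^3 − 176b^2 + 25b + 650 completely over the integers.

Testing divisors of the constant over divisors of the leading coefficient, b = −2 is a root, giving the factor (b + 2) and quotient 6b^3 − 13b^2 − 150b + 325.
Next, b = −5 is a root, so (b + 5) divides it; the quotient is 6b^2 − 43b + 65.
The remaining quadratic factors as (6b − 13)(b − 5).

(6b − 13)(b + 2)(b + 5)(b − 5)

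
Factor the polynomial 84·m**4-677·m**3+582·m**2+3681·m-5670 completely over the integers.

(3·m+7)·(4·m-9)·(7·m-15)·(m-6)

By the rational root theorem, m = 9/4 is a root, so (4·m-9) is a factor; dividing leaves 21·m**3-122·m**2-129·m+630.
Then m = 6 is a root, so (m-6) is a factor; dividing leaves 21·m**2+4·m-105.
The remaining quadratic factors as (7·m-15)(3·m+7).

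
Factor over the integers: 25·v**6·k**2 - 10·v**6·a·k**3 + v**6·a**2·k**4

k**2·v**6·(a·k - 5)**2

Every term has a factor of v**6·k**2; factoring it out leaves a**2·k**2 - 10·a·k + 25.
Recognize a perfect-square trinomial with the parts a·k and 5.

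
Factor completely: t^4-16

(t+2)(t-2)(t^2+4)

Write as (t^2)² − (4)², then factor t^2-4 once more.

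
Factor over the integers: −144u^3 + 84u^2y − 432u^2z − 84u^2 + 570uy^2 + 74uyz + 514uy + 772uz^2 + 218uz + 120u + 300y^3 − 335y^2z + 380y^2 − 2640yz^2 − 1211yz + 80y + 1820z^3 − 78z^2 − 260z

−(4u + 5y + 14z + 5)(6u + 4y − 13z)(6u − 15y + 10z − 4)

Group: 4u(−36u^2 + 66uy + 18uz + 24u + 60y^2 − 235yz + 16y + 130z^2 − 52z) + (5y + 14z + 5)(−36u^2 + 66uy + 18uz + 24u + 60y^2 − 235yz + 16y + 130z^2 − 52z); both groups contain (−36u^2 + 66uy + 18uz + 24u + 60y^2 − 235yz + 16y + 130z^2 − 52z), so (4u + 5y + 14z + 5) is a factor with cofactor −36u^2 + 66uy + 18uz + 24u + 60y^2 − 235yz + 16y + 130z^2 − 52z.
The cofactor groups again: −36u^2 + 66uy + 18uz + 24u + 60y^2 − 235yz + 16y + 130z^2 − 52z = −6u(6u + 4y − 13z) + (15y − 10z + 4)(6u + 4y − 13z); both groups contain (6u + 4y − 13z), giving −(6u − 15y + 10z − 4)(6u + 4y − 13z).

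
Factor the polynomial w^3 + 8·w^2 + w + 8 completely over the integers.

Group as (w^3 + w) + (8·w^2 + 8) = w·(w^2 + 1) + 8·(w^2 + 1).
Both groups share the factor (w^2 + 1).

(w + 8)·(w^2 + 1)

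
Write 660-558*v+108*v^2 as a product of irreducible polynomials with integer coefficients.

Pull out the common factor 6, then factor the remaining trinomial.

6*(3*v-10)*(6*v-11)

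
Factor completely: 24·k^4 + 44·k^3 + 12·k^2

Pull out the common factor 4·k^2, then factor the remaining trinomial.

4·k^2·(2·k + 3)·(3·k + 1)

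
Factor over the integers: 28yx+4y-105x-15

Group as (28yx+4y) + (-105x-15) = 4y(7x+1) - 15(7x+1).
Both groups share the factor (7x+1).

(4y-15)(7x+1)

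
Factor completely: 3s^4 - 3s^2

Pull out the common factor 3s^2; s^2 - 1 is a difference of squares.

3s^2(s + 1)(s - 1)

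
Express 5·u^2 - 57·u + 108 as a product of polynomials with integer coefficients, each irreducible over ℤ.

(5·u - 12)·(u - 9)

Need a pair with product 5·108 = 540 and sum -57: that's -12 and -45.
Split the middle term: 5·u^2 - 12·u - 45·u + 108 = u·(5·u - 12) - 9·(5·u - 12).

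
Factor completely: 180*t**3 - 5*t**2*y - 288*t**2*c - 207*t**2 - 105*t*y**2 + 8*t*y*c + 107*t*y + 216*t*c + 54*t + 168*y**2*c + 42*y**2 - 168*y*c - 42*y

Group: 5*t*(36*t**2 - t*y - 27*t - 21*y**2 + 21*y) + (-8*c - 2)*(36*t**2 - t*y - 27*t - 21*y**2 + 21*y); both groups contain (36*t**2 - t*y - 27*t - 21*y**2 + 21*y), so (5*t - 8*c - 2) is a factor with cofactor 36*t**2 - t*y - 27*t - 21*y**2 + 21*y.
The cofactor groups again: 36*t**2 - t*y - 27*t - 21*y**2 + 21*y = 4*t*(9*t - 7*y) + (3*y - 3)*(9*t - 7*y); both groups contain (9*t - 7*y), giving (4*t + 3*y - 3)*(9*t - 7*y).

(5*t - 8*c - 2)*(4*t + 3*y - 3)*(9*t - 7*y)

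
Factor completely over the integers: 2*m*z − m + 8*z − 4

(2*z − 1)*(m + 4)

Group as (2*m*z − m) + (8*z − 4) = m*(2*z − 1) + 4*(2*z − 1).
Both groups share the factor (2*z − 1).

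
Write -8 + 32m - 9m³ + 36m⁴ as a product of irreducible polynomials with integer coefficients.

(4m - 1)(9m³ + 8)

Group as (36m⁴ + 32m) + (-9m³ - 8) = 4m(9m³ + 8) - (9m³ + 8).
Both groups share the factor (9m³ + 8).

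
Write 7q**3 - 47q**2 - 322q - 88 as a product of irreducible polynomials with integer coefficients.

By the rational root theorem, q = -2/7 is a root, so (7q + 2) is a factor; dividing leaves q**2 - 7q - 44.
The remaining quadratic factors as (q - 11)(q + 4).

(7q + 2)(q + 4)(q - 11)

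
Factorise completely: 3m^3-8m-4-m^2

(3m+2)(m+1)(m-2)

Trying the rational-root candidates, m = -1 is a root, so (m+1) divides it; the quotient is 3m^2-4m-4.
The remaining quadratic factors as (m-2)(3m+2).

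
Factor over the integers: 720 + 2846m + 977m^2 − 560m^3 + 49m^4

Among the possible rational roots, m = 5 is a root, giving the factor (m − 5) and quotient 49m^3 − 315m^2 − 598m − 144.
Next, m = −9/7 is a root, so (7m + 9) divides it; the quotient is 7m^2 − 54m − 16.
The remaining quadratic factors as (7m + 2)(m − 8).

(7m + 2)(7m + 9)(m − 5)(m − 8)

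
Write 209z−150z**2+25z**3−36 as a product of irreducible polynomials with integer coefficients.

(5z−1)(5z−9)(z−4)

Trying the rational-root candidates, z = 4 is a root, giving the factor (z−4) and quotient 25z**2−50z+9.
The remaining quadratic factors as (5z−9)(5z−1).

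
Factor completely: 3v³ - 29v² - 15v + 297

Testing divisors of the constant over divisors of the leading coefficient, v = -3 is a root, so (v + 3) divides it; the quotient is 3v² - 38v + 99.
The remaining quadratic factors as (v - 9)(3v - 11).

(3v - 11)(v + 3)(v - 9)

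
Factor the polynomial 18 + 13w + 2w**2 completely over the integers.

Need a pair with product 2·18 = 36 and sum 13: that's 4 and 9.
Split the middle term: 2w**2 + 4w + 9w + 18 = 2w(w + 2) + 9(w + 2).

(2w + 9)(w + 2)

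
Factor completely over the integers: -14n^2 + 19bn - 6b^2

-(6b - 7n)(b - 2n)

Group: -6b(b - 2n) + 7n(b - 2n); both groups contain (b - 2n).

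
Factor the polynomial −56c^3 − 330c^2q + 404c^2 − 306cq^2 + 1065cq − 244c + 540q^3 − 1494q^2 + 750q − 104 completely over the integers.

−(2c + 6q − 13)(4c + 15q − 4)(7c − 6q + 2)

Group: 2c(−28c^2 − 81cq + 20c + 90q^2 − 54q + 8) + (6q − 13)(−28c^2 − 81cq + 20c + 90q^2 − 54q + 8); both groups contain (−28c^2 − 81cq + 20c + 90q^2 − 54q + 8), so (2c + 6q − 13) is a factor with cofactor −28c^2 − 81cq + 20c + 90q^2 − 54q + 8.
The cofactor groups again: −28c^2 − 81cq + 20c + 90q^2 − 54q + 8 = −7c(4c + 15q − 4) + (6q − 2)(4c + 15q − 4); both groups contain (4c + 15q − 4), giving −(7c − 6q + 2)(4c + 15q − 4).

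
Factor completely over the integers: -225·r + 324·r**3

Factor out 9·r, leaving 36·r**2 - 25, which is a difference of two squares.

9·r·(6·r + 5)·(6·r - 5)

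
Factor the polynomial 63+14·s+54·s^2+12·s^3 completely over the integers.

Group as (12·s^3+14·s) + (54·s^2+63) = 2·s·(6·s^2+7) + 9·(6·s^2+7).
Both groups share the factor (6·s^2+7).

(2·s+9)·(6·s^2+7)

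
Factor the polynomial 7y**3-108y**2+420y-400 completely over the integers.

Trying the rational-root candidates, y = 10 is a root, so (y-10) is a factor; dividing leaves 7y**2-38y+40.
The remaining quadratic factors as (y-4)(7y-10).

(7y-10)(y-10)(y-4)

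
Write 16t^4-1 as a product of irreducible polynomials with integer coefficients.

Difference of squares twice: with A = 2t and B = 1, A⁴ − B⁴ = (A² − B²)(A² + B²), and A² − B² factors again.

(2t+1)(2t-1)(4t^2+1)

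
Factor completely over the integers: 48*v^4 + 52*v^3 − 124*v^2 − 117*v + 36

Trying the rational-root candidates, v = −3/2 is a root, so (2*v + 3) is a factor; dividing leaves 24*v^3 − 10*v^2 − 47*v + 12.
Continuing, v = 1/4 is a root, so (4*v − 1) divides it; the quotient is 6*v^2 − v − 12.
The remaining quadratic factors as (2*v − 3)(3*v + 4).

(2*v + 3)*(2*v − 3)*(3*v + 4)*(4*v − 1)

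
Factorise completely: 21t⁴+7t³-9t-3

Group as (21t⁴-9t) + (7t³-3) = 3t(7t³-3) + (7t³-3).
Both groups share the factor (7t³-3).

(3t+1)(7t³-3)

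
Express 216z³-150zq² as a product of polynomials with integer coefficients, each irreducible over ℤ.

Pull out the common factor 6z; 36z²-25q² is a difference of squares.

6z(6z-5q)(6z+5q)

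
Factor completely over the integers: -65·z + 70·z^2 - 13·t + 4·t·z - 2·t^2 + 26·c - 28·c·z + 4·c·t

(2·c - t - 5·z)·(2·t - 14·z + 13)

Group: 2·c·(2·t - 14·z + 13) + (-t - 5·z)·(2·t - 14·z + 13); both groups contain (2·t - 14·z + 13).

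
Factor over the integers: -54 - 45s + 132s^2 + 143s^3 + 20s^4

(4s + 3)(5s - 3)(s + 1)(s + 6)

Trying the rational-root candidates, s = -6 is a root, giving the factor (s + 6) and quotient 20s^3 + 23s^2 - 6s - 9.
Next, s = -1 is a root, so (s + 1) is a factor; dividing leaves 20s^2 + 3s - 9.
The remaining quadratic factors as (5s - 3)(4s + 3).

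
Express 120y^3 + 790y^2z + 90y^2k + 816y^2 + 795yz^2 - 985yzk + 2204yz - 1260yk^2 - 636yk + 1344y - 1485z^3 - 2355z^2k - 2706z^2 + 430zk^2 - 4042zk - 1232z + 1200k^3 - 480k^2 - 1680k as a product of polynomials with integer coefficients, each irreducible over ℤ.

(5y + 15z - 10k + 14)(12y - 11z - 15k)(2y + 9z + 8k + 8)

Group: 2y(60y^2 + 125yz - 195yk + 168y - 165z^2 - 115zk - 154z + 150k^2 - 210k) + (9z + 8k + 8)(60y^2 + 125yz - 195yk + 168y - 165z^2 - 115zk - 154z + 150k^2 - 210k); both groups contain (60y^2 + 125yz - 195yk + 168y - 165z^2 - 115zk - 154z + 150k^2 - 210k), so (2y + 9z + 8k + 8) is a factor with cofactor 60y^2 + 125yz - 195yk + 168y - 165z^2 - 115zk - 154z + 150k^2 - 210k.
The cofactor groups again: 60y^2 + 125yz - 195yk + 168y - 165z^2 - 115zk - 154z + 150k^2 - 210k = 12y(5y + 15z - 10k + 14) + (-11z - 15k)(5y + 15z - 10k + 14); both groups contain (5y + 15z - 10k + 14), giving (12y - 11z - 15k)(5y + 15z - 10k + 14).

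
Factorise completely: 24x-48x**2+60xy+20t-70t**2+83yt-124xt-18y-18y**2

-(12x-9y+10t)(4x-2y+7t-2)

Group: -12x(4x-2y+7t-2) + (9y-10t)(4x-2y+7t-2); both groups contain (4x-2y+7t-2).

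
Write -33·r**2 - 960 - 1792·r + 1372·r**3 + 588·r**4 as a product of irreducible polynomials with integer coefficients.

(2·r + 3)·(6·r + 5)·(7·r + 8)·(7·r - 8)

Among the possible rational roots, r = -8/7 is a root, giving the factor (7·r + 8) and quotient 84·r**3 + 100·r**2 - 119·r - 120.
Continuing, r = -5/6 is a root, so (6·r + 5) is a factor; dividing leaves 14·r**2 + 5·r - 24.
The remaining quadratic factors as (7·r - 8)(2·r + 3).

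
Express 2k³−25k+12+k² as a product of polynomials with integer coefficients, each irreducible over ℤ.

Among the possible rational roots, k = 3 is a root, giving the factor (k−3) and quotient 2k²+7k−4.
The remaining quadratic factors as (k+4)(2k−1).

(2k−1)(k+4)(k−3)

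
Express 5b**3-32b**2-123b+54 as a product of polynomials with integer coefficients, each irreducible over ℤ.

Among the possible rational roots, b = -3 is a root, so (b+3) is a factor; dividing leaves 5b**2-47b+18.
The remaining quadratic factors as (5b-2)(b-9).

(5b-2)(b+3)(b-9)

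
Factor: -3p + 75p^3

Pull out the common factor 3p; 25p^2 - 1 is a difference of squares.

3p(5p + 1)(5p - 1)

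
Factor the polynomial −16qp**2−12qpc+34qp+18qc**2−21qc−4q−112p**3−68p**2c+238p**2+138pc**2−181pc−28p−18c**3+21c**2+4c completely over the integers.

−(8p−6c−1)(q+7p−c)(2p+3c−4)

Group: 2p(−8qp+6qc+q−56p**2+50pc+7p−6c**2−c) + (3c−4)(−8qp+6qc+q−56p**2+50pc+7p−6c**2−c); both groups contain (−8qp+6qc+q−56p**2+50pc+7p−6c**2−c), so (2p+3c−4) is a factor with cofactor −8qp+6qc+q−56p**2+50pc+7p−6c**2−c.
The cofactor groups again: −8qp+6qc+q−56p**2+50pc+7p−6c**2−c = −q(8p−6c−1) + (−7p+c)(8p−6c−1); both groups contain (8p−6c−1), giving −(q+7p−c)(8p−6c−1).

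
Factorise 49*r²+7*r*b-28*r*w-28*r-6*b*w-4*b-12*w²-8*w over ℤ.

Group: 7*r*(7*r+b+2*w) + (-6*w-4)*(7*r+b+2*w); both groups contain (7*r+b+2*w).

(7*r-6*w-4)*(7*r+b+2*w)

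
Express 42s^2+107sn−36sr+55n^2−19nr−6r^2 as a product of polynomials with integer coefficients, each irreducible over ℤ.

(6s+11n−6r)(7s+5n+r)

Group: 6s(7s+5n+r) + (11n−6r)(7s+5n+r); both groups contain (7s+5n+r).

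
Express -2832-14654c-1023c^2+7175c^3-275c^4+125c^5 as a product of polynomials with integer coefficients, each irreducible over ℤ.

(5c+1)(5c+6)(5c-8)(c^2-2c+59)

Trying the rational-root candidates, c = -1/5 is a root, so (5c+1) is a factor; dividing leaves 25c^4-60c^3+1447c^2-494c-2832.
Continuing, c = 8/5 is a root, so (5c-8) divides it; the quotient is 5c^3-4c^2+283c+354.
Next, c = -6/5 is a root, so (5c+6) is a factor; dividing leaves c^2-2c+59.
The quadratic c^2-2c+59 has discriminant -232 < 0 and is irreducible over ℤ.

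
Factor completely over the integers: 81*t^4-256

(3*t)⁴ − (4)⁴ = ((3*t)² − (4)²)((3*t)² + (4)²); the first factor splits again, the second (9*t^2+16) is irreducible.

(3*t+4)*(3*t-4)*(9*t^2+16)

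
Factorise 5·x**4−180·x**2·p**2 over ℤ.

Pull out the common factor 5·x**2; x**2−36·p**2 is a difference of squares.

5·x**2·(x−6·p)·(x+6·p)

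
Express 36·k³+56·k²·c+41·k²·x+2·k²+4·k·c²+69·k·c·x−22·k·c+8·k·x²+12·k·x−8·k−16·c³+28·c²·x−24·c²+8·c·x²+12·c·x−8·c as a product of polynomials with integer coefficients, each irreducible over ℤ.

Group: k·(36·k²+20·k·c+41·k·x+2·k−16·c²+28·c·x−24·c+8·x²+12·x−8) + c·(36·k²+20·k·c+41·k·x+2·k−16·c²+28·c·x−24·c+8·x²+12·x−8); both groups contain (36·k²+20·k·c+41·k·x+2·k−16·c²+28·c·x−24·c+8·x²+12·x−8), so (k+c) is a factor with cofactor 36·k²+20·k·c+41·k·x+2·k−16·c²+28·c·x−24·c+8·x²+12·x−8.
The cofactor groups again: 36·k²+20·k·c+41·k·x+2·k−16·c²+28·c·x−24·c+8·x²+12·x−8 = 9·k·(4·k+4·c+x+2) + (−4·c+8·x−4)·(4·k+4·c+x+2); both groups contain (4·k+4·c+x+2), giving (9·k−4·c+8·x−4)·(4·k+4·c+x+2).

(9·k−4·c+8·x−4)·(4·k+4·c+x+2)·(k+c)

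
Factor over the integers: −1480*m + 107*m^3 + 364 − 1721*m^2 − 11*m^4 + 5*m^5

(5*m − 1)*(m + 1)*(m − 7)*(m^2 + 4*m + 52)

Among the possible rational roots, m = 7 is a root, so (m − 7) divides it; the quotient is 5*m^4 + 24*m^3 + 275*m^2 + 204*m − 52.
Next, m = 1/5 is a root, so (5*m − 1) divides it; the quotient is m^3 + 5*m^2 + 56*m + 52.
Continuing, m = −1 is a root, so (m + 1) divides it; the quotient is m^2 + 4*m + 52.
The quadratic m^2 + 4*m + 52 has discriminant −192 < 0 and is irreducible over ℤ.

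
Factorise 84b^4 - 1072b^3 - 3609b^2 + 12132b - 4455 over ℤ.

Trying the rational-root candidates, b = 11/6 is a root, so (6b - 11) divides it; the quotient is 14b^3 - 153b^2 - 882b + 405.
Continuing, b = -9/2 is a root, so (2b + 9) is a factor; dividing leaves 7b^2 - 108b + 45.
The remaining quadratic factors as (b - 15)(7b - 3).

(2b + 9)(6b - 11)(7b - 3)(b - 15)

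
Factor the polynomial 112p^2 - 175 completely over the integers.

7(4p + 5)(4p - 5)

Every term has a factor of 7. Then 16p^2 - 25 = (4p)² − (5)².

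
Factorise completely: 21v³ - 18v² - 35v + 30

(7v - 6)(3v² - 5)

Group as (21v³ - 35v) + (-18v² + 30) = 7v(3v² - 5) - 6(3v² - 5).
Both groups share the factor (3v² - 5).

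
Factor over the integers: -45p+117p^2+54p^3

Pull out the common factor 9p, then factor the remaining trinomial.

9p(2p+5)(3p-1)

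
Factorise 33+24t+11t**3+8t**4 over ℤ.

Group as (8t**4+24t) + (11t**3+33) = 8t(t**3+3) + 11(t**3+3).
Both groups share the factor (t**3+3).

(8t+11)(t**3+3)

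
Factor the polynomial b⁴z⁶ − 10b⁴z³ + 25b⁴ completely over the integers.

Factor out b⁴ first: what remains is z⁶ − 10z³ + 25.
Recognize a perfect-square trinomial with the parts 5 and z³.

b⁴(z³ − 5)²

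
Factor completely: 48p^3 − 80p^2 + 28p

Pull out the common factor 4p, then factor the remaining trinomial.

4p(2p − 1)(6p − 7)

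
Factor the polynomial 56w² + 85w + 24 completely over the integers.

Need a pair with product 56·24 = 1344 and sum 85: that's 64 and 21.
Split the middle term: 56w² + 64w + 21w + 24 = 8w(7w + 8) + 3(7w + 8).

(7w + 8)(8w + 3)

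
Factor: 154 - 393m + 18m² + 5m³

Testing divisors of the constant over divisors of the leading coefficient, m = 2/5 is a root, giving the factor (5m - 2) and quotient m² + 4m - 77.
The remaining quadratic factors as (m + 11)(m - 7).

(5m - 2)(m + 11)(m - 7)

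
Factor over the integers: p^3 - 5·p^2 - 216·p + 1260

Trying the rational-root candidates, p = 14 is a root, so (p - 14) divides it; the quotient is p^2 + 9·p - 90.
The remaining quadratic factors as (p - 6)(p + 15).

(p + 15)·(p - 14)·(p - 6)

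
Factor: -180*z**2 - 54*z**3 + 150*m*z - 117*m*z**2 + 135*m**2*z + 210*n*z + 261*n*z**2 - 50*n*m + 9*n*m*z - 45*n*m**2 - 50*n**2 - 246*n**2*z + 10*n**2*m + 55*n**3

Group: 11*n*(5*n**2 + 5*n*m - 21*n*z - 15*m*z + 18*z**2) + (-9*m - 3*z - 10)*(5*n**2 + 5*n*m - 21*n*z - 15*m*z + 18*z**2); both groups contain (5*n**2 + 5*n*m - 21*n*z - 15*m*z + 18*z**2), so (11*n - 9*m - 3*z - 10) is a factor with cofactor 5*n**2 + 5*n*m - 21*n*z - 15*m*z + 18*z**2.
The cofactor groups again: 5*n**2 + 5*n*m - 21*n*z - 15*m*z + 18*z**2 = n*(5*n + 5*m - 6*z) - 3*z*(5*n + 5*m - 6*z); both groups contain (5*n + 5*m - 6*z), giving (n - 3*z)*(5*n + 5*m - 6*z).

(11*n - 9*m - 3*z - 10)*(5*n + 5*m - 6*z)*(n - 3*z)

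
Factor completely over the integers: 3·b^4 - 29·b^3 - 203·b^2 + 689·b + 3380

(3·b + 13)·(b + 4)·(b - 13)·(b - 5)

Testing divisors of the constant over divisors of the leading coefficient, b = 13 is a root, giving the factor (b - 13) and quotient 3·b^3 + 10·b^2 - 73·b - 260.
Continuing, b = 5 is a root, so (b - 5) divides it; the quotient is 3·b^2 + 25·b + 52.
The remaining quadratic factors as (3·b + 13)(b + 4).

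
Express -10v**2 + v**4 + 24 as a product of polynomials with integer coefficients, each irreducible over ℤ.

Substitute u = v**2 to get a quadratic in u, then factor.
v**2 - 4 is a difference of squares.
v**2 - 6 is irreducible over ℤ (6 is not a perfect square).

(v + 2)(v - 2)(v**2 - 6)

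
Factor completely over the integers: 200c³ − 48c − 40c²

8c(5c + 2)(5c − 3)

Pull out the common factor 8c, then factor the remaining trinomial.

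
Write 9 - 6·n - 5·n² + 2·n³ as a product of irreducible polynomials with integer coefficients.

(2·n + 3)·(n - 1)·(n - 3)

Trying the rational-root candidates, n = 1 is a root, giving the factor (n - 1) and quotient 2·n² - 3·n - 9.
The remaining quadratic factors as (n - 3)(2·n + 3).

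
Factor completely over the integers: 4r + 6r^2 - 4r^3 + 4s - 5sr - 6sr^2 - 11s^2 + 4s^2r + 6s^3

(2s - 2r - 1)(3s + 2r - 4)(s + r)

Group: s(6s^2 - 2sr - 11s - 4r^2 + 6r + 4) + r(6s^2 - 2sr - 11s - 4r^2 + 6r + 4); both groups contain (6s^2 - 2sr - 11s - 4r^2 + 6r + 4), so (s + r) is a factor with cofactor 6s^2 - 2sr - 11s - 4r^2 + 6r + 4.
The cofactor groups again: 6s^2 - 2sr - 11s - 4r^2 + 6r + 4 = 3s(2s - 2r - 1) + (2r - 4)(2s - 2r - 1); both groups contain (2s - 2r - 1), giving (3s + 2r - 4)(2s - 2r - 1).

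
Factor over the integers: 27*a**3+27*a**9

27*a**3*(a**2+1)*(a**4-a**2+1)

Pull out the common factor 27*a**3, leaving a**6+1.
Recognize a sum of cubes with the parts 1 and a**2.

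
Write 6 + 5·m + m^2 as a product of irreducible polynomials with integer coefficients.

(m + 2)·(m + 3)

Two integers with product 6 and sum 5 are 3 and 2.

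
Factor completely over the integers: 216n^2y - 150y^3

Every term has a factor of 6y. Then 36n^2 - 25y^2 = (6n)² − (5y)².

6y(6n + 5y)(6n - 5y)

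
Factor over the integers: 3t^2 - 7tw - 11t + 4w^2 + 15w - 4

(3t - 4w + 1)(t - w - 4)

Group: t(3t - 4w + 1) + (-w - 4)(3t - 4w + 1); both groups contain (3t - 4w + 1).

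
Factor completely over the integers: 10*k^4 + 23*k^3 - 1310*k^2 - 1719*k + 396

(2*k + 3)*(5*k - 1)*(k + 12)*(k - 11)

Trying the rational-root candidates, k = 11 is a root, so (k - 11) divides it; the quotient is 10*k^3 + 133*k^2 + 153*k - 36.
Next, k = -3/2 is a root, so (2*k + 3) divides it; the quotient is 5*k^2 + 59*k - 12.
The remaining quadratic factors as (k + 12)(5*k - 1).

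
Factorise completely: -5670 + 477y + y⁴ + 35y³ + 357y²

(y + 14)(y + 15)(y + 9)(y - 3)

By the rational root theorem, y = -14 is a root, so (y + 14) is a factor; dividing leaves y³ + 21y² + 63y - 405.
Then y = 3 is a root, giving the factor (y - 3) and quotient y² + 24y + 135.
The remaining quadratic factors as (y + 15)(y + 9).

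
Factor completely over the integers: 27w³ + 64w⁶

w³(4w + 3)(16w² - 12w + 9)

Pull out the common factor w³, leaving 64w³ + 27.
Recognize a sum of cubes with the parts 4w and 3.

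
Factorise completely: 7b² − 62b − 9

Need a pair with product 7·(−9) = −63 and sum −62: that's −63 and 1.
Split the middle term: 7b² − 63b + b − 9 = 7b(b − 9) + (b − 9).

(7b + 1)(b − 9)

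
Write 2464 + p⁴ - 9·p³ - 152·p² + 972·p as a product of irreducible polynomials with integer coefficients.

(p + 11)·(p + 2)·(p - 14)·(p - 8)

Trying the rational-root candidates, p = -2 is a root, so (p + 2) is a factor; dividing leaves p³ - 11·p² - 130·p + 1232.
Then p = -11 is a root, giving the factor (p + 11) and quotient p² - 22·p + 112.
The remaining quadratic factors as (p - 14)(p - 8).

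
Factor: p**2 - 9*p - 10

Two integers with product -10 and sum -9 are 1 and -10.

(p + 1)*(p - 10)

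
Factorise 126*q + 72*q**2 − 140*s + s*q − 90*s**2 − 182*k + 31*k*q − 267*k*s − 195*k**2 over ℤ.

Group: −15*k*(13*k + 10*s − 9*q) + (−9*s − 8*q − 14)*(13*k + 10*s − 9*q); both groups contain (13*k + 10*s − 9*q).

−(13*k + 10*s − 9*q)*(15*k + 9*s + 8*q + 14)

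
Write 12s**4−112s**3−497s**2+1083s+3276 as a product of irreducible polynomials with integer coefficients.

Trying the rational-root candidates, s = 12 is a root, so (s−12) divides it; the quotient is 12s**3+32s**2−113s−273.
Next, s = 3 is a root, giving the factor (s−3) and quotient 12s**2+68s+91.
The remaining quadratic factors as (2s+7)(6s+13).

(2s+7)(6s+13)(s−12)(s−3)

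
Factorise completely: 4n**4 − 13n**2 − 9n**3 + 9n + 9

(4n + 3)(n + 1)(n − 1)(n − 3)

By the rational root theorem, n = −3/4 is a root, so (4n + 3) is a factor; dividing leaves n**3 − 3n**2 − n + 3.
Continuing, n = 1 is a root, giving the factor (n − 1) and quotient n**2 − 2n − 3.
The remaining quadratic factors as (n + 1)(n − 3).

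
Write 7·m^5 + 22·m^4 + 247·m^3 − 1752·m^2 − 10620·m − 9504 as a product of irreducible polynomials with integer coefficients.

By the rational root theorem, m = 6 is a root, so (m − 6) divides it; the quotient is 7·m^4 + 64·m^3 + 631·m^2 + 2034·m + 1584.
Then m = −8/7 is a root, so (7·m + 8) divides it; the quotient is m^3 + 8·m^2 + 81·m + 198.
Next, m = −3 is a root, giving the factor (m + 3) and quotient m^2 + 5·m + 66.
The quadratic m^2 + 5·m + 66 has discriminant −239 < 0 and is irreducible over ℤ.

(7·m + 8)·(m + 3)·(m − 6)·(m^2 + 5·m + 66)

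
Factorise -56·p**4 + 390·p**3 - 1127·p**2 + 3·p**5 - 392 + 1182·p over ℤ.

By the rational root theorem, p = 4 is a root, so (p - 4) divides it; the quotient is 3·p**4 - 44·p**3 + 214·p**2 - 271·p + 98.
Then p = 1 is a root, so (p - 1) is a factor; dividing leaves 3·p**3 - 41·p**2 + 173·p - 98.
Continuing, p = 2/3 is a root, giving the factor (3·p - 2) and quotient p**2 - 13·p + 49.
The quadratic p**2 - 13·p + 49 has discriminant -27 < 0 and is irreducible over ℤ.

(3·p - 2)·(p - 1)·(p - 4)·(p**2 - 13·p + 49)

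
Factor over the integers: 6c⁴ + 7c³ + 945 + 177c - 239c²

Trying the rational-root candidates, c = 9/2 is a root, so (2c - 9) is a factor; dividing leaves 3c³ + 17c² - 43c - 105.
Then c = -7 is a root, giving the factor (c + 7) and quotient 3c² - 4c - 15.
The remaining quadratic factors as (3c + 5)(c - 3).

(2c - 9)(3c + 5)(c + 7)(c - 3)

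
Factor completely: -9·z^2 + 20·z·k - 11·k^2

-(9·z - 11·k)·(z - k)

Group: -z·(9·z - 11·k) + k·(9·z - 11·k); both groups contain (9·z - 11·k).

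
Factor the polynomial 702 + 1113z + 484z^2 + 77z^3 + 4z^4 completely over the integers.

(4z + 13)(z + 1)(z + 6)(z + 9)

Trying the rational-root candidates, z = −9 is a root, giving the factor (z + 9) and quotient 4z^3 + 41z^2 + 115z + 78.
Then z = −1 is a root, giving the factor (z + 1) and quotient 4z^2 + 37z + 78.
The remaining quadratic factors as (4z + 13)(z + 6).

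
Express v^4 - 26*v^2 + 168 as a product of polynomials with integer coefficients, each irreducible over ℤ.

(v^2 - 12)*(v^2 - 14)

Substitute u = v^2 to get a quadratic in u, then factor.
v^2 - 14 is irreducible over ℤ (14 is not a perfect square).
v^2 - 12 is irreducible over ℤ (12 is not a perfect square).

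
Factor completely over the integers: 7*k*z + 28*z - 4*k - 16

Group as (7*k*z - 4*k) + (28*z - 16) = k*(7*z - 4) + 4*(7*z - 4).
Both groups share the factor (7*z - 4).

(7*z - 4)*(k + 4)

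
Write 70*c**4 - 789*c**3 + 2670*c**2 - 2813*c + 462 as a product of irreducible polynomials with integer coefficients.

By the rational root theorem, c = 6 is a root, giving the factor (c - 6) and quotient 70*c**3 - 369*c**2 + 456*c - 77.
Continuing, c = 1/5 is a root, giving the factor (5*c - 1) and quotient 14*c**2 - 71*c + 77.
The remaining quadratic factors as (2*c - 7)(7*c - 11).

(2*c - 7)*(5*c - 1)*(7*c - 11)*(c - 6)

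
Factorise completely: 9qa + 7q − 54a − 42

(9a + 7)(q − 6)

Group as (9qa + 7q) + (−54a − 42) = q(9a + 7) − 6(9a + 7).
Both groups share the factor (9a + 7).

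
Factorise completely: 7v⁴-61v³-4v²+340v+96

(7v+2)(v+2)(v-3)(v-8)

Trying the rational-root candidates, v = 8 is a root, so (v-8) divides it; the quotient is 7v³-5v²-44v-12.
Next, v = 3 is a root, so (v-3) is a factor; dividing leaves 7v²+16v+4.
The remaining quadratic factors as (v+2)(7v+2).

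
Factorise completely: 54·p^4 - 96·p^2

Pull out the common factor 6·p^2; 9·p^2 - 16 is a difference of squares.

6·p^2·(3·p + 4)·(3·p - 4)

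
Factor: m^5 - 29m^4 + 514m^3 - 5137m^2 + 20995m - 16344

(m - 1)(m - 8)(m - 9)(m^2 - 11m + 227)

By the rational root theorem, m = 1 is a root, so (m - 1) divides it; the quotient is m^4 - 28m^3 + 486m^2 - 4651m + 16344.
Then m = 8 is a root, so (m - 8) divides it; the quotient is m^3 - 20m^2 + 326m - 2043.
Next, m = 9 is a root, giving the factor (m - 9) and quotient m^2 - 11m + 227.
The quadratic m^2 - 11m + 227 has discriminant -787 < 0 and is irreducible over ℤ.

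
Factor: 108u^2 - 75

3(6u + 5)(6u - 5)

Every term has a factor of 3. Then 36u^2 - 25 = (6u)² − (5)².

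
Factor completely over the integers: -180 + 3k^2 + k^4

(k^2 + 15)(k^2 - 12)

Substitute u = k^2 to get a quadratic in u, then factor.
k^2 + 15 is irreducible over ℤ (always positive, so no real roots).
k^2 - 12 is irreducible over ℤ (12 is not a perfect square).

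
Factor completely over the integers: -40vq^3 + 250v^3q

Factor out 10vq, leaving 25v^2 - 4q^2, which is a difference of two squares.

10qv(5v - 2q)(5v + 2q)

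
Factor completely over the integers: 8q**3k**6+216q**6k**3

Factor out 8q**3k**3 first: what remains is 27q**3+k**3.
Recognize a sum of cubes with the parts 3q and k.

8k**3q**3(3q+k)(9q**2-3qk+k**2)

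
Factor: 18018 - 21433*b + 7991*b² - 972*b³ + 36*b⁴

(6*b - 11)*(6*b - 13)*(b - 14)*(b - 9)

Trying the rational-root candidates, b = 9 is a root, so (b - 9) divides it; the quotient is 36*b³ - 648*b² + 2159*b - 2002.
Continuing, b = 13/6 is a root, so (6*b - 13) is a factor; dividing leaves 6*b² - 95*b + 154.
The remaining quadratic factors as (6*b - 11)(b - 14).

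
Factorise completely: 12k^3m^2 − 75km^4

3km^2(2k + 5m)(2k − 5m)

Pull out the common factor 3km^2; 4k^2 − 25m^2 is a difference of squares.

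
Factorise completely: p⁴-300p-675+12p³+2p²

Among the possible rational roots, p = -5 is a root, so (p+5) divides it; the quotient is p³+7p²-33p-135.
Next, p = 5 is a root, so (p-5) is a factor; dividing leaves p²+12p+27.
The remaining quadratic factors as (p+9)(p+3).

(p+3)(p+5)(p+9)(p-5)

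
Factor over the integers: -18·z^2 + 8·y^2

2·(2·y + 3·z)·(2·y - 3·z)

Every term has a factor of 2. Then 4·y^2 - 9·z^2 = (2·y)² − (3·z)².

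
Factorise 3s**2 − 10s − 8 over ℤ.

Need a pair with product 3·(−8) = −24 and sum −10: that's 2 and −12.
Split the middle term: 3s**2 + 2s − 12s − 8 = s(3s + 2) − 4(3s + 2).

(3s + 2)(s − 4)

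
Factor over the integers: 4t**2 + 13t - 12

Need a pair with product 4·(-12) = -48 and sum 13: that's 16 and -3.
Split the middle term: 4t**2 + 16t - 3t - 12 = 4t(t + 4) - 3(t + 4).

(4t - 3)(t + 4)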